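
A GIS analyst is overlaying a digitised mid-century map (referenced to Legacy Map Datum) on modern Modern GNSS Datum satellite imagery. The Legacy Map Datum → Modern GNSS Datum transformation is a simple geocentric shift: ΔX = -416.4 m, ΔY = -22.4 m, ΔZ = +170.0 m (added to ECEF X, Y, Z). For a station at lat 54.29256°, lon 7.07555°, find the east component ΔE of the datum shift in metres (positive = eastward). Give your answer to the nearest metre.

ΔE = 29 m

The local east axis at (φ, λ) is (−sin λ, cos λ, 0), so ΔE = −sin(7.07555°)·(-416.4) + cos(7.07555°)·(-22.4) = 29.06 m.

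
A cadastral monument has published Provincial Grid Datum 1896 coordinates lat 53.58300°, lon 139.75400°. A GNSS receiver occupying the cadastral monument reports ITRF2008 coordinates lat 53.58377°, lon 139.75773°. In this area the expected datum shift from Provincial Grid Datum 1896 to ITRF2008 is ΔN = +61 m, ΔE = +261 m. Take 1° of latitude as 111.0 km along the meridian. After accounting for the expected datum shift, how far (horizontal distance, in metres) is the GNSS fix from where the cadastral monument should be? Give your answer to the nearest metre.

29 m

Observed coordinate differences: Δφ = +0.00077°, Δλ = +0.00373°.
Converting to metres (1° lat = 111000 m, cos φ = 0.593658): observed ΔN = 85.5 m, observed ΔE = 245.8 m.
Subtracting the expected shift leaves a residual of 85.5 − (61) = 24.5 m north and 245.8 − (261) = -15.2 m east.
Residual distance = √(24.5² + (-15.2)²) = 28.8 m.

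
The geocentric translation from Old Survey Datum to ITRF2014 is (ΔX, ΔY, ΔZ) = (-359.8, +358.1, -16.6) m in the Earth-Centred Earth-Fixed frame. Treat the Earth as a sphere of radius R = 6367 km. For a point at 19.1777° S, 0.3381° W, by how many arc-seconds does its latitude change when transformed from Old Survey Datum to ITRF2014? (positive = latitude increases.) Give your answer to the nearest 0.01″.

sin φ = -0.328499, cos φ = 0.944504, sin λ = -0.005901, cos λ = 0.999983.
North component: ΔN = −sin φ cos λ·ΔX − sin φ sin λ·ΔY + cos φ·ΔZ = −(-0.328499)(0.999983)(-359.8) − (-0.328499)(-0.005901)(358.1) + (0.944504)(-16.6) = -134.56 m.
1° of latitude spans πR/180 = 111125 m, so Δφ = -134.56 / 111125 × 3600 = -4.359″.

Δφ = -4.36″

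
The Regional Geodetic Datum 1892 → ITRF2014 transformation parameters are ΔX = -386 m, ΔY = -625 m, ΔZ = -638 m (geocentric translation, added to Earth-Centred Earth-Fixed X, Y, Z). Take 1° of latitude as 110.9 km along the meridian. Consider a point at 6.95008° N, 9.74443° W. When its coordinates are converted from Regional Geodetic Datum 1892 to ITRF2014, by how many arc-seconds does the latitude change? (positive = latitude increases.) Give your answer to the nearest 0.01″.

sin φ = 0.121005, cos φ = 0.992652, sin λ = -0.169254, cos λ = 0.985573.
North component: ΔN = −sin φ cos λ·ΔX − sin φ sin λ·ΔY + cos φ·ΔZ = −(0.121005)(0.985573)(-386) − (0.121005)(-0.169254)(-625) + (0.992652)(-638) = -600.08 m.
1° of latitude spans 110900 m, so Δφ = -600.08 / 110900 × 3600 = -19.480″.

Δφ = -19.48″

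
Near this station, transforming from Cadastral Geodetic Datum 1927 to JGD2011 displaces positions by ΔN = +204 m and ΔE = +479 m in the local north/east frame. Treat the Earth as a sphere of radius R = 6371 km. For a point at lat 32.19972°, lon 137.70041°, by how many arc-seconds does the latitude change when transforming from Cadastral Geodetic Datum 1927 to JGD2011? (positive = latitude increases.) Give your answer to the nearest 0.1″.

Δφ = 6.6″

On a sphere of radius R, 1 rad of latitude = R, so Δφ = ΔN / R = 204.0 / 6371000 = 3.2020e-05 rad = 6.605″.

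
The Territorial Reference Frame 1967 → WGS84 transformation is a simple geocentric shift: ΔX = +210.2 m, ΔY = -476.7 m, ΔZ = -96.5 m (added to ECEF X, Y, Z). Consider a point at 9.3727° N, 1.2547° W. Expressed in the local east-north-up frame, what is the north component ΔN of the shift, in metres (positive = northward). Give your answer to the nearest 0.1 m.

The local north axis is (−sin φ cos λ, −sin φ sin λ, cos φ), giving ΔN = -34.224 − 1.700 − 95.212 = -131.14 m.

ΔN = -131.1 m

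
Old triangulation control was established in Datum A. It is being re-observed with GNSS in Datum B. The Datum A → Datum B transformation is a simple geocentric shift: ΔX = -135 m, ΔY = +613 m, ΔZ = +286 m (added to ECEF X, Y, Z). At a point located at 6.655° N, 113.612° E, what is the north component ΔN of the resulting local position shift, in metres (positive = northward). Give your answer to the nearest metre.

ΔN = 213 m

At φ = 6.655°, λ = 113.612°: sin φ = 0.115891, cos φ = 0.993262, sin λ = 0.916279, cos λ = -0.400541.
ΔN = −sin φ cos λ·ΔX − sin φ sin λ·ΔY + cos φ·ΔZ = −(0.115891)(-0.400541)(-135) − (0.115891)(0.916279)(613) + (0.993262)(286) = 212.71 m.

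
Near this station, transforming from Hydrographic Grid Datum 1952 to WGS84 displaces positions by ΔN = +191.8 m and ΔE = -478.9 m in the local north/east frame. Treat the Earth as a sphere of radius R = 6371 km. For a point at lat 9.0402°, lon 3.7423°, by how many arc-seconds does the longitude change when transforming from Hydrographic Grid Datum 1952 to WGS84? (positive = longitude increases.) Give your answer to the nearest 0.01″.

Δλ = -15.70″

At latitude 9.0402°, cos φ = 0.987578.
One radian of longitude at latitude φ spans R cos φ, so Δλ = ΔE / (R cos φ) = -478.9 / (6371000 × 0.987578) = -7.6114e-05 rad = -15.700″.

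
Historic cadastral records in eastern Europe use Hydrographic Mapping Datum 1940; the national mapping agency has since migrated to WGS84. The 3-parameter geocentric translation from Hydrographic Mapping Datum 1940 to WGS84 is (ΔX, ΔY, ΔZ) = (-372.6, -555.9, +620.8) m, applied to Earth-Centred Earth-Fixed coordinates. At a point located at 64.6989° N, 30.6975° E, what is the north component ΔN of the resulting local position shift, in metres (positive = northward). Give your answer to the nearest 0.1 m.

The local north axis is (−sin φ cos λ, −sin φ sin λ, cos φ), giving ΔN = 289.656 + 256.567 + 265.315 = 811.54 m.

ΔN = 811.5 m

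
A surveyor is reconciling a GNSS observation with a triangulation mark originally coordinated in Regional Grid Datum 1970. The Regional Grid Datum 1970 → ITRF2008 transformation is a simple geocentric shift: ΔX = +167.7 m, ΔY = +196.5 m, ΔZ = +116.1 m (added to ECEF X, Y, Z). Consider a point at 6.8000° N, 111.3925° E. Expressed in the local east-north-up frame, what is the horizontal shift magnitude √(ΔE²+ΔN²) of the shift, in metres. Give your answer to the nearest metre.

249 m

The local east axis at (φ, λ) is (−sin λ, cos λ, 0), so ΔE = −sin(111.3925°)·167.7 + cos(111.3925°)·196.5 = -227.82 m.
The local north axis is (−sin φ cos λ, −sin φ sin λ, cos φ), giving ΔN = 7.243 − 21.663 + 115.283 = 100.86 m.
Horizontal magnitude = √(ΔE² + ΔN²) = √((-227.82)² + 100.86²) = 249.15 m.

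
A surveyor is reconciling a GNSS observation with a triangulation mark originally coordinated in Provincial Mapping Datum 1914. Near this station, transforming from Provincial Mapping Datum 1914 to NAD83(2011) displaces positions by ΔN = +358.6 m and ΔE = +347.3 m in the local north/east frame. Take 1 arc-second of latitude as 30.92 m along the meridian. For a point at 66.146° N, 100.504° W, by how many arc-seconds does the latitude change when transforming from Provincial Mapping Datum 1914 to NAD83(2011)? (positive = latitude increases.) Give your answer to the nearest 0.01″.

1″ of latitude = 30.92 m, so Δφ = 358.6 / 30.92 = 11.598″.

Δφ = 11.60″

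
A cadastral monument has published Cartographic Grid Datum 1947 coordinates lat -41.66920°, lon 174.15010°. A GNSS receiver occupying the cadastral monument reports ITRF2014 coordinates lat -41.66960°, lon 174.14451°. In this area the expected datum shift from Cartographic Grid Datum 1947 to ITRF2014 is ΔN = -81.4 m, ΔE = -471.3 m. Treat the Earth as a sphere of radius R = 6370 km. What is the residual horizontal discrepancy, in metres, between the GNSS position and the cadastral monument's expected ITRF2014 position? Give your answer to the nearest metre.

38 m

Observed coordinate differences: Δφ = -0.00040°, Δλ = -0.00559°.
Converting to metres (1° lat = 111177 m, cos φ = 0.746996): observed ΔN = -44.5 m, observed ΔE = -464.2 m.
Subtracting the expected shift leaves a residual of -44.5 − (-81.4) = 36.9 m north and -464.2 − (-471.3) = 7.1 m east.
Residual distance = √(36.9² + 7.1²) = 37.6 m.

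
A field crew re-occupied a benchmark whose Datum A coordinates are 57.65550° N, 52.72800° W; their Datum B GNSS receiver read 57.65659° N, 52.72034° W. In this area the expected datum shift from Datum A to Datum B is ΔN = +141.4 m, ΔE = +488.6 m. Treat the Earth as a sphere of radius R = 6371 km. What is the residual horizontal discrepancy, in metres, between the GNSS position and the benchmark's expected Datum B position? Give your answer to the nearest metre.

39 m

Observed coordinate differences: Δφ = +0.00109°, Δλ = +0.00766°.
Converting to metres (1° lat = 111195 m, cos φ = 0.535009): observed ΔN = 121.2 m, observed ΔE = 455.7 m.
Subtracting the expected shift leaves a residual of 121.2 − (141.4) = -20.2 m north and 455.7 − (488.6) = -32.9 m east.
Residual distance = √((-20.2)² + (-32.9)²) = 38.6 m.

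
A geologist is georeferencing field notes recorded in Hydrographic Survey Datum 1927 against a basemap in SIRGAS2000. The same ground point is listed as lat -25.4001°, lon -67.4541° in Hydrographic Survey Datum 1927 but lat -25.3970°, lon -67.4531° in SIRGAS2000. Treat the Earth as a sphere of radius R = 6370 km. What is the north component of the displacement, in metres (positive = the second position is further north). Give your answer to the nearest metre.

Δφ = -25.3970° − -25.4001° = +0.0031°; Δλ = -67.4531° − -67.4541° = +0.0010°.
1° along a meridian = πR/180 = 111177 m.
ΔN = Δφ × 111177 = 344.7 m; ΔE = Δλ × 111177 × cos(-25.4001°) = +0.0010 × 111177 × 0.903335 = 100.4 m.

ΔN = 345 m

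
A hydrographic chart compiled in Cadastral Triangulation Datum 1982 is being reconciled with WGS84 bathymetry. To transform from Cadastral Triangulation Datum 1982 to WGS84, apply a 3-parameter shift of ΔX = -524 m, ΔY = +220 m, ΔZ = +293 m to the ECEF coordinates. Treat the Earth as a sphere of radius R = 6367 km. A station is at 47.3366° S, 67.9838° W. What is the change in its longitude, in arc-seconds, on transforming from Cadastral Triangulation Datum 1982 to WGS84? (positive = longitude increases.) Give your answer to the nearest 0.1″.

sin φ = -0.735348, cos φ = 0.677690, sin λ = -0.927078, cos λ = 0.374869.
East component: ΔE = −sin λ·ΔX + cos λ·ΔY = −(-0.927078)(-524) + (0.374869)(220) = -403.32 m.
1° of latitude spans πR/180 = 111125 m; at latitude φ, 1° of longitude spans that × cos φ = 75308.4 m, so Δλ = -403.32 / 75308.4 × 3600 = -19.280″.

Δλ = -19.3″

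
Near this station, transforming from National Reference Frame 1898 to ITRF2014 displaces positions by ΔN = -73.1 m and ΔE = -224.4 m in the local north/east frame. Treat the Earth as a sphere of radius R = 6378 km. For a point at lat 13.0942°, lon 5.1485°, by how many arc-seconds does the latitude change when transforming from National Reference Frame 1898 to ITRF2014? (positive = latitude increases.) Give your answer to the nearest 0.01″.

Δφ = -2.36″

On a sphere of radius R, 1 rad of latitude = R, so Δφ = ΔN / R = -73.1 / 6378000 = -1.1461e-05 rad = -2.364″.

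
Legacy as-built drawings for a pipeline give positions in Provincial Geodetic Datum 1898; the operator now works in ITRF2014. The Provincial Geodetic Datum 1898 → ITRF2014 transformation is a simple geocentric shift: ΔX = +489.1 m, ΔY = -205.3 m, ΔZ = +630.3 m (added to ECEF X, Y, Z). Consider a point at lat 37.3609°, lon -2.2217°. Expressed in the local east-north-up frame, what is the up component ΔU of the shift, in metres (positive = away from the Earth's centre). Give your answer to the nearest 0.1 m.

ΔU = 777.3 m

The local up (radial) axis is (cos φ cos λ, cos φ sin λ, sin φ), giving ΔU = 388.459 + 6.326 + 382.487 = 777.27 m.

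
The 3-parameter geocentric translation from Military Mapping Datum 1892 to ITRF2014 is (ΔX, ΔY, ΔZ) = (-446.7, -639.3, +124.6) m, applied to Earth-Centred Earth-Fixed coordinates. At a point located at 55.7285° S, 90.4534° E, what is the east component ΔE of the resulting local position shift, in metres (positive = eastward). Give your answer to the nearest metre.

ΔE = 452 m

At φ = -55.7285°, λ = 90.4534°: sin φ = -0.826379, cos φ = 0.563115, sin λ = 0.999969, cos λ = -0.007913.
ΔE = −sin λ·ΔX + cos λ·ΔY = −(0.999969)·(-446.7) + (-0.007913)·(-639.3) = 451.74 m.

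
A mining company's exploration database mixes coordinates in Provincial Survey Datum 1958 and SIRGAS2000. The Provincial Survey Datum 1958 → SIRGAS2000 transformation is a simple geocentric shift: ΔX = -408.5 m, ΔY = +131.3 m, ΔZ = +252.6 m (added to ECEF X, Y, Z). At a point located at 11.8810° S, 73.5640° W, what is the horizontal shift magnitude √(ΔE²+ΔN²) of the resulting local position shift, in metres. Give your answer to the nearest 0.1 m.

The local east axis at (φ, λ) is (−sin λ, cos λ, 0), so ΔE = −sin(-73.5640°)·(-408.5) + cos(-73.5640°)·131.3 = -354.66 m.
The local north axis is (−sin φ cos λ, −sin φ sin λ, cos φ), giving ΔN = -23.796 − 25.927 + 247.189 = 197.47 m.
Horizontal magnitude = √(ΔE² + ΔN²) = √((-354.66)² + 197.47²) = 405.92 m.

405.9 m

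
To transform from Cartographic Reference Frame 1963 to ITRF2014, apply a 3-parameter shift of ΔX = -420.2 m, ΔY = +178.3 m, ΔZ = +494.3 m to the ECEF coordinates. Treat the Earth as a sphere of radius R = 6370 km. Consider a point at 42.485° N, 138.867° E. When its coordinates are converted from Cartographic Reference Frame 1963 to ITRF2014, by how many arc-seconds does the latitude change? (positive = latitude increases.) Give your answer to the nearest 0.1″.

Δφ = 2.3″

sin φ = 0.675397, cos φ = 0.737454, sin λ = 0.657809, cos λ = -0.753185.
North component: ΔN = −sin φ cos λ·ΔX − sin φ sin λ·ΔY + cos φ·ΔZ = −(0.675397)(-0.753185)(-420.2) − (0.675397)(0.657809)(178.3) + (0.737454)(494.3) = 71.55 m.
1° of latitude spans πR/180 = 111177 m, so Δφ = 71.55 / 111177 × 3600 = 2.317″.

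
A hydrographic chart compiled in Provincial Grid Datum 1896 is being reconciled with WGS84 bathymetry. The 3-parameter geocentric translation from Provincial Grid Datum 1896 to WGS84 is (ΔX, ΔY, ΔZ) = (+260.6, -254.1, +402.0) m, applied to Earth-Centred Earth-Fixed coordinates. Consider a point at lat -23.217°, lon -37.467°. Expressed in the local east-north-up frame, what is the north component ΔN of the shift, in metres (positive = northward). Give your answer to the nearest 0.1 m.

The local north axis is (−sin φ cos λ, −sin φ sin λ, cos φ), giving ΔN = 81.539 + 60.934 + 369.445 = 511.92 m.

ΔN = 511.9 m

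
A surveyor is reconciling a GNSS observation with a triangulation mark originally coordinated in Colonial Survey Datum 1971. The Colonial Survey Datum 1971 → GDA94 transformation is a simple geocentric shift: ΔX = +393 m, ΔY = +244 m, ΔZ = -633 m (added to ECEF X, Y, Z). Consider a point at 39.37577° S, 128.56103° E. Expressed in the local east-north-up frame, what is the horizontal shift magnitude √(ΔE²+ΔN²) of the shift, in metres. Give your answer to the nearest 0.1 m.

The local east axis at (φ, λ) is (−sin λ, cos λ, 0), so ΔE = −sin(128.56103°)·393 + cos(128.56103°)·244 = -459.40 m.
The local north axis is (−sin φ cos λ, −sin φ sin λ, cos φ), giving ΔN = -155.413 + 121.041 − 489.310 = -523.68 m.
Horizontal magnitude = √(ΔE² + ΔN²) = √((-459.40)² + (-523.68)²) = 696.63 m.

696.6 m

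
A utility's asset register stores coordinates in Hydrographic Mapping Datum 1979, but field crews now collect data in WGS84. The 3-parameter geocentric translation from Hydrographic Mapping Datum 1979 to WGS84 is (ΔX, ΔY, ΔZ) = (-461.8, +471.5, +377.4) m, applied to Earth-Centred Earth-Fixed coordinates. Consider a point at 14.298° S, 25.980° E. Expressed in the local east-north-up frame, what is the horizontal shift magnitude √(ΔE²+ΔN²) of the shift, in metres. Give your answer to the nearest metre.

The local east axis at (φ, λ) is (−sin λ, cos λ, 0), so ΔE = −sin(25.980°)·(-461.8) + cos(25.980°)·471.5 = 626.15 m.
The local north axis is (−sin φ cos λ, −sin φ sin λ, cos φ), giving ΔN = -102.524 + 51.009 + 365.710 = 314.20 m.
Horizontal magnitude = √(ΔE² + ΔN²) = √(626.15² + 314.20²) = 700.56 m.

701 m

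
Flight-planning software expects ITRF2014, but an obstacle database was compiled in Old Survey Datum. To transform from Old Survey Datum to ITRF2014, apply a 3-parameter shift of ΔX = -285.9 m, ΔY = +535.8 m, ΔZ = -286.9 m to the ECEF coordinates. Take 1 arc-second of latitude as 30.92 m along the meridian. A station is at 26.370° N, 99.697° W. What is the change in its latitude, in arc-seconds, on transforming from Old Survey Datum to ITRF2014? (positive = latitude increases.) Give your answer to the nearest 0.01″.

Δφ = -1.42″

sin φ = 0.444166, cos φ = 0.895944, sin λ = -0.985712, cos λ = -0.168438.
North component: ΔN = −sin φ cos λ·ΔX − sin φ sin λ·ΔY + cos φ·ΔZ = −(0.444166)(-0.168438)(-285.9) − (0.444166)(-0.985712)(535.8) + (0.895944)(-286.9) = -43.85 m.
1° of latitude spans 3600 × 30.92 = 111312 m, so Δφ = -43.85 / 111312 × 3600 = -1.418″.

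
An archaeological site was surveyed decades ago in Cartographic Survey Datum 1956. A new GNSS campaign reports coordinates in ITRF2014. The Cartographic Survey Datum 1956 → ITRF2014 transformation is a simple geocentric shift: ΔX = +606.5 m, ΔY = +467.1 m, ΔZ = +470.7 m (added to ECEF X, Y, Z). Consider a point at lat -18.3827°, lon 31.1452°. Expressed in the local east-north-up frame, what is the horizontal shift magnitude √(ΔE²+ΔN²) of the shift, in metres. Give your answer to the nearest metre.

692 m

The local east axis at (φ, λ) is (−sin λ, cos λ, 0), so ΔE = −sin(31.1452°)·606.5 + cos(31.1452°)·467.1 = 86.08 m.
The local north axis is (−sin φ cos λ, −sin φ sin λ, cos φ), giving ΔN = 163.698 + 76.188 + 446.681 = 686.57 m.
Horizontal magnitude = √(ΔE² + ΔN²) = √(86.08² + 686.57²) = 691.94 m.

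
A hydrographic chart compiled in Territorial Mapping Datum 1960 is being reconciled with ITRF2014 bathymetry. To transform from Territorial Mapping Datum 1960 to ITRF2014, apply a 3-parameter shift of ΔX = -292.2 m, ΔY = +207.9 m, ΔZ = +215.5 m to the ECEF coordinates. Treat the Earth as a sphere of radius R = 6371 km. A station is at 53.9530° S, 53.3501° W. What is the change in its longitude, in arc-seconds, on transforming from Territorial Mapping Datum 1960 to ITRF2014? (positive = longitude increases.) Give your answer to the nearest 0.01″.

sin φ = -0.808535, cos φ = 0.588449, sin λ = -0.802298, cos λ = 0.596924.
East component: ΔE = −sin λ·ΔX + cos λ·ΔY = −(-0.802298)(-292.2) + (0.596924)(207.9) = -110.33 m.
1° of latitude spans πR/180 = 111195 m; at latitude φ, 1° of longitude spans that × cos φ = 65432.5 m, so Δλ = -110.33 / 65432.5 × 3600 = -6.070″.

Δλ = -6.07″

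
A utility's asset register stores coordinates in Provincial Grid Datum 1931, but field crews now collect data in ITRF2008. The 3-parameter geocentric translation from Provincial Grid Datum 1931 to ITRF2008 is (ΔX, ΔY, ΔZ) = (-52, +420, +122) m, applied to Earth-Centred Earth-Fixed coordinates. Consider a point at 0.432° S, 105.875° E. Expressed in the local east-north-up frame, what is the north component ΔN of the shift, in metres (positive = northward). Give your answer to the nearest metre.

ΔN = 125 m

The local north axis is (−sin φ cos λ, −sin φ sin λ, cos φ), giving ΔN = 0.107 + 3.046 + 121.997 = 125.15 m.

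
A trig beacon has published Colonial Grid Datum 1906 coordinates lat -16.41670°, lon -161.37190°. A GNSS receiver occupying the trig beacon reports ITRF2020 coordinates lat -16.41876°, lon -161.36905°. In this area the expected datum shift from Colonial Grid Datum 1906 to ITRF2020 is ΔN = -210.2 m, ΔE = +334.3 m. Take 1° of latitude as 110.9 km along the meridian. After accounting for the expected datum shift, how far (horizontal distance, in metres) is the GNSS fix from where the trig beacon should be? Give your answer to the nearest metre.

36 m

Observed coordinate differences: Δφ = -0.00206°, Δλ = +0.00285°.
Converting to metres (1° lat = 110900 m, cos φ = 0.959232): observed ΔN = -228.5 m, observed ΔE = 303.2 m.
Subtracting the expected shift leaves a residual of -228.5 − (-210.2) = -18.3 m north and 303.2 − (334.3) = -31.1 m east.
Residual distance = √((-18.3)² + (-31.1)²) = 36.1 m.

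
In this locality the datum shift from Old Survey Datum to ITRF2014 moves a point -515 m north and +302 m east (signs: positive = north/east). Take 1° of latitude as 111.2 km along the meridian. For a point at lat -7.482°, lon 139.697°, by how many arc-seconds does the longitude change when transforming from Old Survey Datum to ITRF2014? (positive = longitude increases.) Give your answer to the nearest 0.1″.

Δλ = 9.9″

At latitude -7.482°, cos φ = 0.991486.
1° of longitude at this latitude = 111.2 × cos φ = 110.25 km, so Δλ = 302.0 / 110253.2 = 0.0027391° = 9.861″.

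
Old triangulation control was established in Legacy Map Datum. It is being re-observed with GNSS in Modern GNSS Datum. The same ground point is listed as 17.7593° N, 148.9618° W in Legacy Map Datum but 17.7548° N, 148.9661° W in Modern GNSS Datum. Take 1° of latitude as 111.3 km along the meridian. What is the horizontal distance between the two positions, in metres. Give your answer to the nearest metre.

677 m

Δφ = 17.7548° − 17.7593° = -0.0045°; Δλ = -148.9661° − -148.9618° = -0.0043°.
ΔN = Δφ × 111300 = -500.9 m; ΔE = Δλ × 111300 × cos(17.7593°) = -0.0043 × 111300 × 0.952346 = -455.8 m.
Distance = √(ΔE² + ΔN²) = √((-455.8)² + (-500.9)²) = 677.2 m.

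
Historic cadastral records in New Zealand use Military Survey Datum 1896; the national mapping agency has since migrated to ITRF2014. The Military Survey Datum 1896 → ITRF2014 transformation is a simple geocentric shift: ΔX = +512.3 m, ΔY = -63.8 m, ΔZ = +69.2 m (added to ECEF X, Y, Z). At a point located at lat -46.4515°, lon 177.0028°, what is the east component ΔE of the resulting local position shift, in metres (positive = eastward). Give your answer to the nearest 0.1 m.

At φ = -46.4515°, λ = 177.0028°: sin φ = -0.724791, cos φ = 0.688968, sin λ = 0.052287, cos λ = -0.998632.
ΔE = −sin λ·ΔX + cos λ·ΔY = −(0.052287)·(512.3) + (-0.998632)·(-63.8) = 36.93 m.

ΔE = 36.9 m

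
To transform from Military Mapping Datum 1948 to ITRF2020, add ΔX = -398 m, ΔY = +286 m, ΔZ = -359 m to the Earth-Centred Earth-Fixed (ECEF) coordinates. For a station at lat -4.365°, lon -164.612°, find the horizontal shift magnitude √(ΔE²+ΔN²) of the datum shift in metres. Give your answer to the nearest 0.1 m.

507.3 m

The local east axis at (φ, λ) is (−sin λ, cos λ, 0), so ΔE = −sin(-164.612°)·(-398) + cos(-164.612°)·286 = -381.36 m.
The local north axis is (−sin φ cos λ, −sin φ sin λ, cos φ), giving ΔN = 29.206 − 5.776 − 357.959 = -334.53 m.
Horizontal magnitude = √(ΔE² + ΔN²) = √((-381.36)² + (-334.53)²) = 507.29 m.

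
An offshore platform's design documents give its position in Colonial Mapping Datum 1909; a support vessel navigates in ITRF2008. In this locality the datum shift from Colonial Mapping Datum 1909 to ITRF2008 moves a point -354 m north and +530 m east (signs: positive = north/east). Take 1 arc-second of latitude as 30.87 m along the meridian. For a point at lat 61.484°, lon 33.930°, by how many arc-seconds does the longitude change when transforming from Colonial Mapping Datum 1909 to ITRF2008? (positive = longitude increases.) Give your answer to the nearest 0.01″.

Δλ = 35.96″

At latitude 61.484°, cos φ = 0.477404.
1″ of longitude at this latitude = 30.87 × cos φ = 14.7375 m, so Δλ = 530.0 / 14.7375 = 35.963″.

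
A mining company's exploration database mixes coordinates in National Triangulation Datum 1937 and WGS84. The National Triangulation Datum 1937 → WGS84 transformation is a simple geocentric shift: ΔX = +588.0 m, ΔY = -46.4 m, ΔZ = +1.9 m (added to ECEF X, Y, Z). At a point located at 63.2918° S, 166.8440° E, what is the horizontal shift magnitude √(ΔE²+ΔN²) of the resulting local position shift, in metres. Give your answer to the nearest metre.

At φ = -63.2918°, λ = 166.8440°: sin φ = -0.893307, cos φ = 0.449447, sin λ = 0.227603, cos λ = -0.973754.
ΔE = −sin λ·ΔX + cos λ·ΔY = −(0.227603)·(588.0) + (-0.973754)·(-46.4) = -88.65 m.
ΔN = −sin φ cos λ·ΔX − sin φ sin λ·ΔY + cos φ·ΔZ = −(-0.893307)(-0.973754)(588.0) − (-0.893307)(0.227603)(-46.4) + (0.449447)(1.9) = -520.06 m.
Horizontal magnitude = √(ΔE² + ΔN²) = √((-88.65)² + (-520.06)²) = 527.56 m.

528 m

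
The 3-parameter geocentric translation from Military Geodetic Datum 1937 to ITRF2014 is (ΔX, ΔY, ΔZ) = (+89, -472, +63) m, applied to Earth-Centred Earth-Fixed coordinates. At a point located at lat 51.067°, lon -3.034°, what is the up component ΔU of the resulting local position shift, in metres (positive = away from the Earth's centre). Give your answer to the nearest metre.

At φ = 51.067°, λ = -3.034°: sin φ = 0.777881, cos φ = 0.628411, sin λ = -0.052929, cos λ = 0.998598.
ΔU = cos φ cos λ·ΔX + cos φ sin λ·ΔY + sin φ·ΔZ = (0.628411)(0.998598)(89) + (0.628411)(-0.052929)(-472) + (0.777881)(63) = 120.56 m.

ΔU = 121 m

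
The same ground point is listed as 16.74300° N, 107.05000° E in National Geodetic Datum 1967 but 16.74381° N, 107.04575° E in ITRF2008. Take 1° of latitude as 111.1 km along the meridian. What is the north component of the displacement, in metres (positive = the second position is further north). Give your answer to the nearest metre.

ΔN = 90 m

Δφ = 16.74381° − 16.74300° = +0.00081°; Δλ = 107.04575° − 107.05000° = -0.00425°.
ΔN = Δφ × 111100 = 90.0 m; ΔE = Δλ × 111100 × cos(16.74300°) = -0.00425 × 111100 × 0.957607 = -452.2 m.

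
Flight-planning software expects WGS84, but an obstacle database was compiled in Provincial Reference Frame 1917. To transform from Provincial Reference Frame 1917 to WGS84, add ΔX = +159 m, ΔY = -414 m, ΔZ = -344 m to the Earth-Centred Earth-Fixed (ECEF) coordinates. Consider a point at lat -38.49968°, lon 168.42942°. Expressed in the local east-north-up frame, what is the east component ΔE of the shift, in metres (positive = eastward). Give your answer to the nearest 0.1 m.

ΔE = 373.7 m

At φ = -38.49968°, λ = 168.42942°: sin φ = -0.622510, cos φ = 0.782612, sin λ = 0.200575, cos λ = -0.979678.
ΔE = −sin λ·ΔX + cos λ·ΔY = −(0.200575)·(159) + (-0.979678)·(-414) = 373.70 m.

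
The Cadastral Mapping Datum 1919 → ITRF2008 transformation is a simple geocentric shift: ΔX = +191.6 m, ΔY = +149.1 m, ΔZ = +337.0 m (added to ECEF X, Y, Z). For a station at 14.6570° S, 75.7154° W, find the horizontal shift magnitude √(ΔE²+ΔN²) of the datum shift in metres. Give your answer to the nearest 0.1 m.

The local east axis at (φ, λ) is (−sin λ, cos λ, 0), so ΔE = −sin(-75.7154°)·191.6 + cos(-75.7154°)·149.1 = 222.46 m.
The local north axis is (−sin φ cos λ, −sin φ sin λ, cos φ), giving ΔN = 11.962 − 36.561 + 326.033 = 301.43 m.
Horizontal magnitude = √(ΔE² + ΔN²) = √(222.46² + 301.43²) = 374.64 m.

374.6 m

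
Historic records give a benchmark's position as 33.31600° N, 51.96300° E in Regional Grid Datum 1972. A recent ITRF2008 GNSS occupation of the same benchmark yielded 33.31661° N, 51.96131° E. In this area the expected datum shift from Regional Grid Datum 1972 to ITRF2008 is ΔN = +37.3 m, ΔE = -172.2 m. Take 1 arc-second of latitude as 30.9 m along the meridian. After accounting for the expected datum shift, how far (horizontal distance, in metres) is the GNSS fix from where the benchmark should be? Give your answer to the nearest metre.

34 m

Observed coordinate differences: Δφ = +0.00061°, Δλ = -0.00169°.
Converting to metres (1° lat = 111240 m, cos φ = 0.835654): observed ΔN = 67.9 m, observed ΔE = -157.1 m.
Subtracting the expected shift leaves a residual of 67.9 − (37.3) = 30.6 m north and -157.1 − (-172.2) = 15.1 m east.
Residual distance = √(30.6² + 15.1²) = 34.1 m.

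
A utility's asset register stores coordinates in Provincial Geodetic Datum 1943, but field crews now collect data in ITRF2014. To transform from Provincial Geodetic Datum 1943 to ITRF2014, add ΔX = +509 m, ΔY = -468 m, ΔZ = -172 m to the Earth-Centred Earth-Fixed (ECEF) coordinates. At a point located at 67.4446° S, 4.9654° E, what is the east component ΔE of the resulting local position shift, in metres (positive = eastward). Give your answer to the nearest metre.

ΔE = -510 m

The local east axis at (φ, λ) is (−sin λ, cos λ, 0), so ΔE = −sin(4.9654°)·509 + cos(4.9654°)·(-468) = -510.30 m.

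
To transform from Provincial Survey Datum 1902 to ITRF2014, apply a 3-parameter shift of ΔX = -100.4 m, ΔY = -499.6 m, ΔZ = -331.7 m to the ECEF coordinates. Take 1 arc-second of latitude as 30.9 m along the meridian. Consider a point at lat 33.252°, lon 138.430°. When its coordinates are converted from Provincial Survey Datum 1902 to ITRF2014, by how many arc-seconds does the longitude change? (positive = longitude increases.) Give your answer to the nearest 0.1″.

Δλ = 17.0″

sin φ = 0.548322, cos φ = 0.836267, sin λ = 0.663535, cos λ = -0.748146.
East component: ΔE = −sin λ·ΔX + cos λ·ΔY = −(0.663535)(-100.4) + (-0.748146)(-499.6) = 440.39 m.
1° of latitude spans 3600 × 30.90 = 111240 m; at latitude φ, 1° of longitude spans that × cos φ = 93026.3 m, so Δλ = 440.39 / 93026.3 × 3600 = 17.043″.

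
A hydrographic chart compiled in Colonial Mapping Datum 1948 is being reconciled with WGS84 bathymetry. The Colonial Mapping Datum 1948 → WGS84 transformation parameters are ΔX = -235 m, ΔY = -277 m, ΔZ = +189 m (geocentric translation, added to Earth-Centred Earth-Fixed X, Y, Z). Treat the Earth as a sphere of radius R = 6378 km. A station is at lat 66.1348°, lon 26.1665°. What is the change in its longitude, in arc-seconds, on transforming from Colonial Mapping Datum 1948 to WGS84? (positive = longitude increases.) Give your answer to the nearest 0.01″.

Δλ = -11.59″

sin φ = 0.914500, cos φ = 0.404586, sin λ = 0.440981, cos λ = 0.897516.
East component: ΔE = −sin λ·ΔX + cos λ·ΔY = −(0.440981)(-235) + (0.897516)(-277) = -144.98 m.
1° of latitude spans πR/180 = 111317 m; at latitude φ, 1° of longitude spans that × cos φ = 45037.4 m, so Δλ = -144.98 / 45037.4 × 3600 = -11.589″.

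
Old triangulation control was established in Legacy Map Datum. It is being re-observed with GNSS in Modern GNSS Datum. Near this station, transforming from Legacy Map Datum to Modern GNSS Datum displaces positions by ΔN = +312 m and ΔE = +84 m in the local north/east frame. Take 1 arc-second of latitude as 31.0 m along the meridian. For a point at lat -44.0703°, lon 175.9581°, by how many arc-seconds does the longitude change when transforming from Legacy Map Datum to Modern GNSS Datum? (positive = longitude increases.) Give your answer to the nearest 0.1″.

At latitude -44.0703°, cos φ = 0.718487.
1″ of longitude at this latitude = 31.00 × cos φ = 22.2731 m, so Δλ = 84.0 / 22.2731 = 3.771″.

Δλ = 3.8″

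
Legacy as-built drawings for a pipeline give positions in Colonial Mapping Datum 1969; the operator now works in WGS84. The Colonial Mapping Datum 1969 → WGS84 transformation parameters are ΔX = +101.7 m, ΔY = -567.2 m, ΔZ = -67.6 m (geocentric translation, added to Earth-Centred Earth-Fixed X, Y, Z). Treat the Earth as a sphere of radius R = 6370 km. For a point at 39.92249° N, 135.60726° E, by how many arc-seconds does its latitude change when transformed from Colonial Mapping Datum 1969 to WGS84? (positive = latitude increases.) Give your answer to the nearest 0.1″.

sin φ = 0.641751, cos φ = 0.766913, sin λ = 0.699573, cos λ = -0.714561.
North component: ΔN = −sin φ cos λ·ΔX − sin φ sin λ·ΔY + cos φ·ΔZ = −(0.641751)(-0.714561)(101.7) − (0.641751)(0.699573)(-567.2) + (0.766913)(-67.6) = 249.44 m.
1° of latitude spans πR/180 = 111177 m, so Δφ = 249.44 / 111177 × 3600 = 8.077″.

Δφ = 8.1″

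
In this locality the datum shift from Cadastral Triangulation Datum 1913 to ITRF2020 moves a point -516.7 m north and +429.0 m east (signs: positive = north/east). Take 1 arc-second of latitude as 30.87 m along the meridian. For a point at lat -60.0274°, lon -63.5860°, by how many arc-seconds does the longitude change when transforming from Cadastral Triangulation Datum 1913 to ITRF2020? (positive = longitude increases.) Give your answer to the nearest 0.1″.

At latitude -60.0274°, cos φ = 0.499586.
1″ of longitude at this latitude = 30.87 × cos φ = 15.4222 m, so Δλ = 429.0 / 15.4222 = 27.817″.

Δλ = 27.8″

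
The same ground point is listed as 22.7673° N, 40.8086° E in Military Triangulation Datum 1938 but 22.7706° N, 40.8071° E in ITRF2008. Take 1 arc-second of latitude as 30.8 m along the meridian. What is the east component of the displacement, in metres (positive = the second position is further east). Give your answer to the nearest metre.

ΔE = -153 m

Δφ = 22.7706° − 22.7673° = +0.0033°; Δλ = 40.8071° − 40.8086° = -0.0015°.
1° of latitude = 3600 × 30.80 = 110880 m.
ΔN = Δφ × 110880 = 365.9 m; ΔE = Δλ × 110880 × cos(22.7673°) = -0.0015 × 110880 × 0.922084 = -153.4 m.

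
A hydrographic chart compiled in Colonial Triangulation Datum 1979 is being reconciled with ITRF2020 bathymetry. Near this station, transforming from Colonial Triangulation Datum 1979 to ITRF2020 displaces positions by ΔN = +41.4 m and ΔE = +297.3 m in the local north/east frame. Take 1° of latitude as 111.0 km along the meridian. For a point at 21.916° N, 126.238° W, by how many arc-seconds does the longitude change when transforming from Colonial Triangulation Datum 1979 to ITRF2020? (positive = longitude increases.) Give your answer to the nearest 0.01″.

Δλ = 10.39″

At latitude 21.916°, cos φ = 0.927732.
1° of longitude at this latitude = 111.0 × cos φ = 102.98 km, so Δλ = 297.3 / 102978.3 = 0.0028870° = 10.393″.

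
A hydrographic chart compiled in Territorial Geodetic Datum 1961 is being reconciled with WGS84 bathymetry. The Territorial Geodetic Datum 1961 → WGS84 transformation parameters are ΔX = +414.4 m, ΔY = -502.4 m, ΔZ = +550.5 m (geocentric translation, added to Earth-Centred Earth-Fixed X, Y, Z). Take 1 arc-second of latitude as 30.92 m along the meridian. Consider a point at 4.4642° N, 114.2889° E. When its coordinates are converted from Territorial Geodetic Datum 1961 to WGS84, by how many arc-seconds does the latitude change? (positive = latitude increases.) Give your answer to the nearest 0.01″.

Δφ = 19.33″

sin φ = 0.077836, cos φ = 0.996966, sin λ = 0.911483, cos λ = -0.411338.
North component: ΔN = −sin φ cos λ·ΔX − sin φ sin λ·ΔY + cos φ·ΔZ = −(0.077836)(-0.411338)(414.4) − (0.077836)(0.911483)(-502.4) + (0.996966)(550.5) = 597.74 m.
1° of latitude spans 3600 × 30.92 = 111312 m, so Δφ = 597.74 / 111312 × 3600 = 19.332″.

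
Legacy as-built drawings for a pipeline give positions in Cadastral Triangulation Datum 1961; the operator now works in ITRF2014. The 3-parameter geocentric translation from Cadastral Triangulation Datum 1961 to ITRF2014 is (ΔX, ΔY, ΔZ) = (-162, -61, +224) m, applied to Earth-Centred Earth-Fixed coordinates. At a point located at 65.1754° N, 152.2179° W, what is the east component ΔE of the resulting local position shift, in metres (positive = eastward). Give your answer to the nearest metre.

ΔE = -22 m

The local east axis at (φ, λ) is (−sin λ, cos λ, 0), so ΔE = −sin(-152.2179°)·(-162) + cos(-152.2179°)·(-61) = -21.54 m.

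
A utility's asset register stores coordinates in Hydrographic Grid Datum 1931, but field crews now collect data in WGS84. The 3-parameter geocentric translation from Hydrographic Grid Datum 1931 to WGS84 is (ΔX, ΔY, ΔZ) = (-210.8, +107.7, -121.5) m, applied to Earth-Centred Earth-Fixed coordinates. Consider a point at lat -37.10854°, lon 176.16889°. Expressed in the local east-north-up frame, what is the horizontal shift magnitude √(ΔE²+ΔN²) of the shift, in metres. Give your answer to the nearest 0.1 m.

99.5 m

The local east axis at (φ, λ) is (−sin λ, cos λ, 0), so ΔE = −sin(176.16889°)·(-210.8) + cos(176.16889°)·107.7 = -93.37 m.
The local north axis is (−sin φ cos λ, −sin φ sin λ, cos φ), giving ΔN = 126.897 + 4.342 − 96.896 = 34.34 m.
Horizontal magnitude = √(ΔE² + ΔN²) = √((-93.37)² + 34.34²) = 99.49 m.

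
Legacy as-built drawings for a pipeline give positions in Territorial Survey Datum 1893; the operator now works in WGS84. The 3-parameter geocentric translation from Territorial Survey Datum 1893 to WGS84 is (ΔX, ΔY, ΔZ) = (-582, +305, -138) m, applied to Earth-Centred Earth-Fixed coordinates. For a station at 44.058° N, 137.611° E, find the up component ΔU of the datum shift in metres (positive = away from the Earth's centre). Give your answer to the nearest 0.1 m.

ΔU = 360.7 m

The local up (radial) axis is (cos φ cos λ, cos φ sin λ, sin φ), giving ΔU = 308.910 + 147.765 − 95.963 = 360.71 m.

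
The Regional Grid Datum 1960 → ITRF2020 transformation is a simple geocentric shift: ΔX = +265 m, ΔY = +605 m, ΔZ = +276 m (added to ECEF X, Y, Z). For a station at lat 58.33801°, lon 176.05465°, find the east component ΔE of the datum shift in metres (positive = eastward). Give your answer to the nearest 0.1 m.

At φ = 58.33801°, λ = 176.05465°: sin φ = 0.851160, cos φ = 0.524907, sin λ = 0.068805, cos λ = -0.997630.
ΔE = −sin λ·ΔX + cos λ·ΔY = −(0.068805)·(265) + (-0.997630)·(605) = -621.80 m.

ΔE = -621.8 m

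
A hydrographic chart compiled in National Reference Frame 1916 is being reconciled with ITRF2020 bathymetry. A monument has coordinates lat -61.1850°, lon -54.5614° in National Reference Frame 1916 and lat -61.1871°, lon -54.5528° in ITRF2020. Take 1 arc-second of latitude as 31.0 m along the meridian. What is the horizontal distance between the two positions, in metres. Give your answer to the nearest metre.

519 m

Δφ = -61.1871° − -61.1850° = -0.0021°; Δλ = -54.5528° − -54.5614° = +0.0086°.
1° of latitude = 3600 × 31.00 = 111600 m.
ΔN = Δφ × 111600 = -234.4 m; ΔE = Δλ × 111600 × cos(-61.1850°) = +0.0086 × 111600 × 0.481983 = 462.6 m.
Distance = √(ΔE² + ΔN²) = √(462.6² + (-234.4)²) = 518.6 m.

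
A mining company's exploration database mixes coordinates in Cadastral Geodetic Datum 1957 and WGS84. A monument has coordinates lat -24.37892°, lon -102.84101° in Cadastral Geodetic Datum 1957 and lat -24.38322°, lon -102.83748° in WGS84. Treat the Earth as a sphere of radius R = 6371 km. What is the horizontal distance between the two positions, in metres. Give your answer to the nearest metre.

Δφ = -24.38322° − -24.37892° = -0.00430°; Δλ = -102.83748° − -102.84101° = +0.00353°.
1° along a meridian = πR/180 = 111195 m.
ΔN = Δφ × 111195 = -478.1 m; ΔE = Δλ × 111195 × cos(-24.37892°) = +0.00353 × 111195 × 0.910836 = 357.5 m.
Distance = √(ΔE² + ΔN²) = √(357.5² + (-478.1)²) = 597.0 m.

597 m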